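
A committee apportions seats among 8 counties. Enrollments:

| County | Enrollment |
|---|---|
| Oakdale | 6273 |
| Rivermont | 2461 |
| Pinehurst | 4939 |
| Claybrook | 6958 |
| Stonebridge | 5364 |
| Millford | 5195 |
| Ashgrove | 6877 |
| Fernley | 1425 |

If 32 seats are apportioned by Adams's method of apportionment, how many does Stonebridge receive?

Standard divisor 39492/32 ≈ 1234.125; standard quotas: Oakdale 5.083, Rivermont 1.994, Pinehurst 4.002, Claybrook 5.638, Stonebridge 4.346, Millford 4.209, Ashgrove 5.572, Fernley 1.155.
Rounding up gives 6, 2, 5, 6, 5, 5, 6, 2 = 37 seats, so the divisor must be adjusted.
With modified divisor 1384: modified quotas Oakdale 4.533, Rivermont 1.778, Pinehurst 3.569, Claybrook 5.027, Stonebridge 3.876, Millford 3.754, Ashgrove 4.969, Fernley 1.030.
Rounding up: Oakdale 5, Rivermont 2, Pinehurst 4, Claybrook 6, Stonebridge 4, Millford 4, Ashgrove 5, Fernley 2 (total 32).
Stonebridge receives 4.

4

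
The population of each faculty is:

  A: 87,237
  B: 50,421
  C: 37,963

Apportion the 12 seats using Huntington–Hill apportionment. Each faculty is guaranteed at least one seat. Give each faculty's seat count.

A: 6, B: 3, C: 3

With divisor 15027: modified quotas A 5.805, B 3.355, C 2.526.
Geometric-mean thresholds: A √(5·6)=5.477, B √(3·4)=3.464, C √(2·3)=2.449.
Each quota rounded against its threshold gives A 6, B 3, C 3 (total 12).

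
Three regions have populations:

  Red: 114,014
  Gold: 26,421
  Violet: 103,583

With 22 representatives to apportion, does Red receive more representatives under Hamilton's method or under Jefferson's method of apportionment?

Jefferson

Hamilton: Red 10, Gold 3, Violet 9.
Jefferson: Red 11, Gold 2, Violet 9.
Red gets 10 under Hamilton and 11 under Jefferson.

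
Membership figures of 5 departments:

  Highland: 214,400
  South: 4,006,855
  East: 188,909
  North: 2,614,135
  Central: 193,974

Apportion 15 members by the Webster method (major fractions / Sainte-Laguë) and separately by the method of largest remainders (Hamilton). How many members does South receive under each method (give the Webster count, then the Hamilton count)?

9 and 8

Webster: Highland 0, South 9, East 0, North 6, Central 0.
Hamilton: Highland 1, South 8, East 0, North 6, Central 0.
South gets 9 under Webster and 8 under Hamilton.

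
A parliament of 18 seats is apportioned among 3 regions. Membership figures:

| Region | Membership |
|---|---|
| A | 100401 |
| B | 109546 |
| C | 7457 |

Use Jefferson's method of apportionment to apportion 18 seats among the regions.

A 9, B 9, C 0

Standard divisor 217404/18 ≈ 12078; standard quotas: A 8.313, B 9.070, C 0.617.
Rounding down gives 8, 9, 0 = 17 seats, so the divisor must be adjusted.
With modified divisor 11100: modified quotas A 9.045, B 9.869, C 0.672.
Rounding down: A 9, B 9, C 0 (total 18).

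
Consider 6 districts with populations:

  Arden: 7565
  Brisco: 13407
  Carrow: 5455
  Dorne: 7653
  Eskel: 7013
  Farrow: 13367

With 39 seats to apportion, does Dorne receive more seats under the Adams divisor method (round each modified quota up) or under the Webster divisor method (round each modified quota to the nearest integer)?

Adams: Arden 6, Brisco 9, Carrow 4, Dorne 6, Eskel 5, Farrow 9.
Webster: Arden 5, Brisco 10, Carrow 4, Dorne 5, Eskel 5, Farrow 10.
Dorne gets 6 under Adams and 5 under Webster.

Adams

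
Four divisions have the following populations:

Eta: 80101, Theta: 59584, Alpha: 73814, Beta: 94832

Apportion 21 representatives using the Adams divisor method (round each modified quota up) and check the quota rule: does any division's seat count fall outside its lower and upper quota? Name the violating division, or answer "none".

none

Standard quotas: Eta 5.456, Theta 4.058, Alpha 5.027, Beta 6.459.
Adams allocation: Eta 6, Theta 4, Alpha 5, Beta 6.
Every allocation lies between the lower and upper quota.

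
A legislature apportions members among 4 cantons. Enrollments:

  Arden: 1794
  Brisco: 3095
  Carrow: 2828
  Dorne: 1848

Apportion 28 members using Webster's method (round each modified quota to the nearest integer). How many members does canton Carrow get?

8

Standard divisor 9565/28 ≈ 341.607; standard quotas: Arden 5.252, Brisco 9.060, Carrow 8.279, Dorne 5.410.
Rounding to the nearest integer gives 5, 9, 8, 5 = 27 seats, so the divisor must be adjusted.
With modified divisor 334: modified quotas Arden 5.371, Brisco 9.266, Carrow 8.467, Dorne 5.533.
Rounding to the nearest integer: Arden 5, Brisco 9, Carrow 8, Dorne 6 (total 28).
Carrow receives 8.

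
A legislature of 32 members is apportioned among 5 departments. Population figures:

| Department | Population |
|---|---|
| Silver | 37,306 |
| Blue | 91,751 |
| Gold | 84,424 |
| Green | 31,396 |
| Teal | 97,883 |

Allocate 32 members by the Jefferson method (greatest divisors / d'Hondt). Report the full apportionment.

Silver 3; Blue 9; Gold 8; Green 3; Teal 9

Standard divisor 342760/32 ≈ 10711.25; standard quotas: Silver 3.483, Blue 8.566, Gold 7.882, Green 2.931, Teal 9.138.
Rounding down gives 3, 8, 7, 2, 9 = 29 seats, so the divisor must be adjusted.
With modified divisor 10000: modified quotas Silver 3.731, Blue 9.175, Gold 8.442, Green 3.140, Teal 9.788.
Rounding down: Silver 3, Blue 9, Gold 8, Green 3, Teal 9 (total 32).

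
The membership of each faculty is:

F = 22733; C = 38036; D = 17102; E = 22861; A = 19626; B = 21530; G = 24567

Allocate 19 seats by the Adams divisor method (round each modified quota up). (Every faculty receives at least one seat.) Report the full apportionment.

Standard divisor 166455/19 ≈ 8760.789; standard quotas: F 2.595, C 4.342, D 1.952, E 2.609, A 2.240, B 2.458, G 2.804.
Rounding up gives 3, 5, 2, 3, 3, 3, 3 = 22 seats, so the divisor must be adjusted.
With modified divisor 11100: modified quotas F 2.048, C 3.427, D 1.541, E 2.060, A 1.768, B 1.940, G 2.213.
Rounding up: F 3, C 4, D 2, E 3, A 2, B 2, G 3 (total 19).

F=3; C=4; D=2; E=3; A=2; B=2; G=3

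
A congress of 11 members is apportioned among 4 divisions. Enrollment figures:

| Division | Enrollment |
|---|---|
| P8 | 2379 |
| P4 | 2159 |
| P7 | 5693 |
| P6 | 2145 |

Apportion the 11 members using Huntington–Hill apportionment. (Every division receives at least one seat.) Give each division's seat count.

P8=2, P4=2, P7=5, P6=2

With divisor 1156: modified quotas P8 2.058, P4 1.868, P7 4.925, P6 1.856.
Geometric-mean thresholds: P8 √(2·3)=2.449, P4 √(1·2)=1.414, P7 √(4·5)=4.472, P6 √(1·2)=1.414.
Each quota rounded against its threshold gives P8 2, P4 2, P7 5, P6 2 (total 11).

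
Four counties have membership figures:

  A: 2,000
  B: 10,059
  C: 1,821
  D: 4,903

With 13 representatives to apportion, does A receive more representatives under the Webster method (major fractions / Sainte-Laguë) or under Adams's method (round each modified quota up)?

Webster: A 1, B 7, C 1, D 4.
Adams: A 2, B 6, C 2, D 3.
A gets 1 under Webster and 2 under Adams.

Adams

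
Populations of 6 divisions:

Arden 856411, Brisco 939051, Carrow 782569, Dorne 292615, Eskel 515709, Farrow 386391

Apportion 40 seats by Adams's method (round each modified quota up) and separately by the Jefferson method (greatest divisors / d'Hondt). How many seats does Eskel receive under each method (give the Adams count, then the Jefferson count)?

6 and 5

Adams: Arden 9, Brisco 10, Carrow 8, Dorne 3, Eskel 6, Farrow 4.
Jefferson: Arden 9, Brisco 10, Carrow 9, Dorne 3, Eskel 5, Farrow 4.
Eskel gets 6 under Adams and 5 under Jefferson.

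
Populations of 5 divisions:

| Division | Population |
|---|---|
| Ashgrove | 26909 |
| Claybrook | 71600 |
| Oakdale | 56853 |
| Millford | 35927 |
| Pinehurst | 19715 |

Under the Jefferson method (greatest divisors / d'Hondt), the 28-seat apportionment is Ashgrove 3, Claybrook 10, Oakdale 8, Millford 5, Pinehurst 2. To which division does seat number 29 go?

Ashgrove

Priority for the next seat is population ÷ (current seats + 1).
Priorities: Ashgrove 6727.250, Claybrook 6509.091, Oakdale 6317.000, Millford 5987.833, Pinehurst 6571.667.
Highest priority: Ashgrove.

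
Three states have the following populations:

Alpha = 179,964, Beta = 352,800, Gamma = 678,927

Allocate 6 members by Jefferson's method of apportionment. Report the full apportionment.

Alpha=1, Beta=2, Gamma=3

Standard divisor 1211691/6 ≈ 201948.5; standard quotas: Alpha 0.891, Beta 1.747, Gamma 3.362.
Rounding down gives 0, 1, 3 = 4 seats, so the divisor must be adjusted.
With modified divisor 173100: modified quotas Alpha 1.040, Beta 2.038, Gamma 3.922.
Rounding down: Alpha 1, Beta 2, Gamma 3 (total 6).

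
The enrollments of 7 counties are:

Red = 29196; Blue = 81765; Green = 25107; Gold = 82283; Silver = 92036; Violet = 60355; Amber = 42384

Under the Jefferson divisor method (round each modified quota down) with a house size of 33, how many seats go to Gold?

Standard divisor 413126/33 ≈ 12518.97; standard quotas: Red 2.332, Blue 6.531, Green 2.006, Gold 6.573, Silver 7.352, Violet 4.821, Amber 3.386.
Rounding down gives 2, 6, 2, 6, 7, 4, 3 = 30 seats, so the divisor must be adjusted.
With modified divisor 11600: modified quotas Red 2.517, Blue 7.049, Green 2.164, Gold 7.093, Silver 7.934, Violet 5.203, Amber 3.654.
Rounding down: Red 2, Blue 7, Green 2, Gold 7, Silver 7, Violet 5, Amber 3 (total 33).
Gold receives 7.

7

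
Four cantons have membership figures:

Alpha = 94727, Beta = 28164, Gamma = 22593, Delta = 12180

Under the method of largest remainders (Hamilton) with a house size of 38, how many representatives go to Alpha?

The standard divisor is 157664/38 ≈ 4149.053.
Standard quotas: Alpha 22.8310, Beta 6.7881, Gamma 5.4453, Delta 2.9356.
Lower quotas: Alpha 22, Beta 6, Gamma 5, Delta 2 (sum 35, leaving 3 seats).
Remainders in descending order: Delta 0.9356, Alpha 0.8310, Beta 0.7881, Gamma 0.4453.
The surplus seats go to Delta, Alpha, Beta.
Alpha receives 23.

23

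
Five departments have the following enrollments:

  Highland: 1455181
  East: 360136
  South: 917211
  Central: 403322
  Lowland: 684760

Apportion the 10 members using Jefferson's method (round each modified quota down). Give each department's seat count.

Highland: 4, East: 1, South: 2, Central: 1, Lowland: 2

Standard divisor 3820610/10 ≈ 382061; standard quotas: Highland 3.809, East 0.943, South 2.401, Central 1.056, Lowland 1.792.
Rounding down gives 3, 0, 2, 1, 1 = 7 seats, so the divisor must be adjusted.
With modified divisor 324100: modified quotas Highland 4.490, East 1.111, South 2.830, Central 1.244, Lowland 2.113.
Rounding down: Highland 4, East 1, South 2, Central 1, Lowland 2 (total 10).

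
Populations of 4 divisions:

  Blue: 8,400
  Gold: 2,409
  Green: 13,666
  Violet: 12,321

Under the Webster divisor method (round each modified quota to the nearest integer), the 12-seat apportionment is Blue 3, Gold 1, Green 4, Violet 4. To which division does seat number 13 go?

Priority for the next seat is population ÷ (current seats + 0.5).
Priorities: Blue 2400.000, Gold 1606.000, Green 3036.889, Violet 2738.000.
Highest priority: Green.

Green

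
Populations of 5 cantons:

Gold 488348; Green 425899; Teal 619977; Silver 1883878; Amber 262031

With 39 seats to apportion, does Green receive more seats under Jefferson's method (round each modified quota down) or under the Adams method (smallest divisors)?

Adams

Jefferson: Gold 5, Green 4, Teal 7, Silver 21, Amber 2.
Adams: Gold 5, Green 5, Teal 7, Silver 19, Amber 3.
Green gets 4 under Jefferson and 5 under Adams.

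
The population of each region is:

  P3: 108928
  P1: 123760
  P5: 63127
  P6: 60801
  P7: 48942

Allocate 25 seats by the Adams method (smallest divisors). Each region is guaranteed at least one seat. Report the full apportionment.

Standard divisor 405558/25 ≈ 16222.32; standard quotas: P3 6.715, P1 7.629, P5 3.891, P6 3.748, P7 3.017.
Rounding up gives 7, 8, 4, 4, 4 = 27 seats, so the divisor must be adjusted.
With modified divisor 17900: modified quotas P3 6.085, P1 6.914, P5 3.527, P6 3.397, P7 2.734.
Rounding up: P3 7, P1 7, P5 4, P6 4, P7 3 (total 25).

P3: 7, P1: 7, P5: 4, P6: 4, P7: 3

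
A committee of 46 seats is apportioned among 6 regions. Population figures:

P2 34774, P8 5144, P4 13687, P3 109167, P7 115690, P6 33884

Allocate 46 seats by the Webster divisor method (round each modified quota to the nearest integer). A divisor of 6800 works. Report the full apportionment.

P2 5, P8 1, P4 2, P3 16, P7 17, P6 5

With modified divisor 6800: modified quotas P2 5.114, P8 0.756, P4 2.013, P3 16.054, P7 17.013, P6 4.983.
Rounding to the nearest integer: P2 5, P8 1, P4 2, P3 16, P7 17, P6 5 (total 46).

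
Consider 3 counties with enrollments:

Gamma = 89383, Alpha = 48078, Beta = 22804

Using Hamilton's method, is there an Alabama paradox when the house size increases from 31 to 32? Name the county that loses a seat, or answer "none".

Beta

At 31 seats: Gamma 17, Alpha 9, Beta 5.
At 32 seats: Gamma 18, Alpha 10, Beta 4.
Beta drops from 5 to 4.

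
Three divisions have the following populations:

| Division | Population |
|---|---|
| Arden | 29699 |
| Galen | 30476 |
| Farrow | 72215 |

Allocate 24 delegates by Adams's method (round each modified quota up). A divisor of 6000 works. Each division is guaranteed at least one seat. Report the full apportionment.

With modified divisor 6000: modified quotas Arden 4.950, Galen 5.079, Farrow 12.036.
Rounding up: Arden 5, Galen 6, Farrow 13 (total 24).

Arden 5; Galen 6; Farrow 13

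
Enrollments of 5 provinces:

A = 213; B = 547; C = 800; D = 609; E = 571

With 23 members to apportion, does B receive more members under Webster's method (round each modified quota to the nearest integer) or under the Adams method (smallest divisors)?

Webster: A 2, B 4, C 7, D 5, E 5.
Adams: A 2, B 5, C 6, D 5, E 5.
B gets 4 under Webster and 5 under Adams.

Adams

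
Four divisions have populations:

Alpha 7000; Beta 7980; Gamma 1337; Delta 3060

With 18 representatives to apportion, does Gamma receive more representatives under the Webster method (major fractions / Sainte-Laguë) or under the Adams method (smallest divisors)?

Webster: Alpha 7, Beta 7, Gamma 1, Delta 3.
Adams: Alpha 6, Beta 7, Gamma 2, Delta 3.
Gamma gets 1 under Webster and 2 under Adams.

Adams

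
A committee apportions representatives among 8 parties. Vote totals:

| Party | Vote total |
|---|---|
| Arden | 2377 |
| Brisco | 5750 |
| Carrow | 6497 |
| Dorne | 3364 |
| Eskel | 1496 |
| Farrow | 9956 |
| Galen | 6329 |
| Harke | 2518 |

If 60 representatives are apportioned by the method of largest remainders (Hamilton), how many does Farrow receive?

Total 38287; standard divisor 38287/60 ≈ 638.117.
Standard quotas: Arden 3.7250, Brisco 9.0109, Carrow 10.1815, Dorne 5.2718, Eskel 2.3444, Farrow 15.6022, Galen 9.9182, Harke 3.9460.
Lower quotas: Arden 3, Brisco 9, Carrow 10, Dorne 5, Eskel 2, Farrow 15, Galen 9, Harke 3 (sum 56, leaving 4 seats).
Remainders in descending order: Harke 0.9460, Galen 0.9182, Arden 0.7250, Farrow 0.6022, Eskel 0.3444, Dorne 0.2718, Carrow 0.1815, Brisco 0.0109.
Largest remainders: Harke, Galen, Arden, Farrow receive the extra seats.
Farrow receives 16.

16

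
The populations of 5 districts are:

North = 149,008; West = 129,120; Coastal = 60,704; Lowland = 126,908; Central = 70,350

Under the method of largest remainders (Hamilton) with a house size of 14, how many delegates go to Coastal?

Standard divisor: 536090 ÷ 14 ≈ 38292.143.
Standard quotas: North 3.8913, West 3.3720, Coastal 1.5853, Lowland 3.3142, Central 1.8372.
Lower quotas: North 3, West 3, Coastal 1, Lowland 3, Central 1 (sum 11, leaving 3 seats).
Remainders in descending order: North 0.8913, Central 0.8372, Coastal 0.5853, West 0.3720, Lowland 0.3142.
The surplus seats go to North, Central, Coastal.
Coastal receives 2.

2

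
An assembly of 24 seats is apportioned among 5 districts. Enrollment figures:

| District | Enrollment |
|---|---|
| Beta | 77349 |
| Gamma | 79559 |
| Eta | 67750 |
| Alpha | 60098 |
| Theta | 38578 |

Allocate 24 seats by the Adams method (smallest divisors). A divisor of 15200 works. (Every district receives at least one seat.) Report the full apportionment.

With modified divisor 15200: modified quotas Beta 5.089, Gamma 5.234, Eta 4.457, Alpha 3.954, Theta 2.538.
Rounding up: Beta 6, Gamma 6, Eta 5, Alpha 4, Theta 3 (total 24).

Beta 6, Gamma 6, Eta 5, Alpha 4, Theta 3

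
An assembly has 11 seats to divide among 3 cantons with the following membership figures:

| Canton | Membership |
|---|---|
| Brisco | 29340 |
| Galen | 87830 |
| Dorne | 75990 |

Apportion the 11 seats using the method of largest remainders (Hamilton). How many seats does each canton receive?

Brisco 2, Galen 5, Dorne 4

The standard divisor is 193160/11 = 17560.
Standard quotas: Brisco 1.6708, Galen 5.0017, Dorne 4.3274.
Lower quotas: Brisco 1, Galen 5, Dorne 4 (sum 10, leaving 1 seat).
Remainders in descending order: Brisco 0.6708, Dorne 0.3274, Galen 0.0017.
The surplus seat goes to Brisco.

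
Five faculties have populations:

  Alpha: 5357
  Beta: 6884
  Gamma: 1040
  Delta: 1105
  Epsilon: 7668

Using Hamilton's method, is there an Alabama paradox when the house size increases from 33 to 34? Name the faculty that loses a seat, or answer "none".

At 33 seats: Alpha 8, Beta 10, Gamma 2, Delta 2, Epsilon 11.
At 34 seats: Alpha 8, Beta 11, Gamma 1, Delta 2, Epsilon 12.
Gamma drops from 2 to 1.

Gamma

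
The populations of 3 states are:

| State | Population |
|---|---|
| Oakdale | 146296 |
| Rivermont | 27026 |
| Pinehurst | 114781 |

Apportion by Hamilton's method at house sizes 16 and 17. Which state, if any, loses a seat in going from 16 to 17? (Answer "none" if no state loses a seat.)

Rivermont

At 16 seats: Oakdale 8, Rivermont 2, Pinehurst 6.
At 17 seats: Oakdale 9, Rivermont 1, Pinehurst 7.
Rivermont drops from 2 to 1.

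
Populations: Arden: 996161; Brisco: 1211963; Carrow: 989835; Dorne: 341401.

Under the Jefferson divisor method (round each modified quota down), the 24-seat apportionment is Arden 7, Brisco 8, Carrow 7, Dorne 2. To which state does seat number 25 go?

Brisco

Priority for the next seat is population ÷ (current seats + 1).
Priorities: Arden 124520.125, Brisco 134662.556, Carrow 123729.375, Dorne 113800.333.
Highest priority: Brisco.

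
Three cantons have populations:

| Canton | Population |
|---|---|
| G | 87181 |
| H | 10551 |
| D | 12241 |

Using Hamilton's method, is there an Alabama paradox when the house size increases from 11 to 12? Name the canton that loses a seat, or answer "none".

none

At 11 seats: G 9, H 1, D 1.
At 12 seats: G 10, H 1, D 1.
No canton's allocation decreased.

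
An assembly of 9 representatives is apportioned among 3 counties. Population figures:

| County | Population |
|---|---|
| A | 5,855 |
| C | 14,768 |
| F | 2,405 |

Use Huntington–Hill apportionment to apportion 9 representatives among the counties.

With divisor 2543: modified quotas A 2.302, C 5.807, F 0.946.
Geometric-mean thresholds: A √(2·3)=2.449, C √(5·6)=5.477, F (min 1).
Each quota rounded against its threshold gives A 2, C 6, F 1 (total 9).

A 2, C 6, F 1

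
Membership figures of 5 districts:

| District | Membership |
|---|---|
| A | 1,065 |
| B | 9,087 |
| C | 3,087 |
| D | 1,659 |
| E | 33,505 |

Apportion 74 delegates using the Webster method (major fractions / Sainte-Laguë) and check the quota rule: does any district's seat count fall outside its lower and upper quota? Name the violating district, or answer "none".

E

Standard quotas: A 1.628, B 13.892, C 4.720, D 2.536, E 51.223.
Webster allocation: A 2, B 14, C 5, D 3, E 50.
E has quota 51.223 (lower 51, upper 52) but receives 50 — outside the quota interval.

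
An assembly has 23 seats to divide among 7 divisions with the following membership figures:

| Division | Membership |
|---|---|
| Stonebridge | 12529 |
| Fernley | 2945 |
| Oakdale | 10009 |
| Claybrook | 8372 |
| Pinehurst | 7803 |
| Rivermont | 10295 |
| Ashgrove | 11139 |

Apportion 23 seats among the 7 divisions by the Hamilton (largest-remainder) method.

Stonebridge 4; Fernley 1; Oakdale 4; Claybrook 3; Pinehurst 3; Rivermont 4; Ashgrove 4

Standard divisor: 63092 ÷ 23 ≈ 2743.13.
Standard quotas: Stonebridge 4.5674, Fernley 1.0736, Oakdale 3.6488, Claybrook 3.0520, Pinehurst 2.8446, Rivermont 3.7530, Ashgrove 4.0607.
Lower quotas: Stonebridge 4, Fernley 1, Oakdale 3, Claybrook 3, Pinehurst 2, Rivermont 3, Ashgrove 4 (sum 20, leaving 3 seats).
Remainders in descending order: Pinehurst 0.8446, Rivermont 0.7530, Oakdale 0.6488, Stonebridge 0.5674, Fernley 0.0736, Ashgrove 0.0607, Claybrook 0.0520.
Largest remainders: Pinehurst, Rivermont, Oakdale receive the extra seats.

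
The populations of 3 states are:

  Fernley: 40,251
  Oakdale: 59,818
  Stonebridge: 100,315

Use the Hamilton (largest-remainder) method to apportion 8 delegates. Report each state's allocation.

Total 200384; standard divisor 200384/8 = 25048.
Standard quotas: Fernley 1.6070, Oakdale 2.3881, Stonebridge 4.0049.
Lower quotas: Fernley 1, Oakdale 2, Stonebridge 4 (sum 7, leaving 1 seat).
Remainders in descending order: Fernley 0.6070, Oakdale 0.3881, Stonebridge 0.0049.
Largest remainder: Fernley receives the extra seat.

Fernley=2; Oakdale=2; Stonebridge=4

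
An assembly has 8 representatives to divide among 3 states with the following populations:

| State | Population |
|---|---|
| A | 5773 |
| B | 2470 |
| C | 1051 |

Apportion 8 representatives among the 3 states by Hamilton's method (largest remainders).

A=5, B=2, C=1

Standard divisor: 9294 ÷ 8 ≈ 1161.75.
Standard quotas: A 4.9692, B 2.1261, C 0.9047.
Lower quotas: A 4, B 2, C 0 (sum 6, leaving 2 seats).
Remainders in descending order: A 0.9692, C 0.9047, B 0.1261.
The surplus seats go to A, C.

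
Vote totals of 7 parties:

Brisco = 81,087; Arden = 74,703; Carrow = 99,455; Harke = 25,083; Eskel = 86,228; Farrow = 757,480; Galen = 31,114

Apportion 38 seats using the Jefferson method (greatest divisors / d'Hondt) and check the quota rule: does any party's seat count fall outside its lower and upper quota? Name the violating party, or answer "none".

Standard quotas: Brisco 2.667, Arden 2.457, Carrow 3.272, Harke 0.825, Eskel 2.837, Farrow 24.918, Galen 1.024.
Jefferson allocation: Brisco 2, Arden 2, Carrow 3, Harke 0, Eskel 3, Farrow 27, Galen 1.
Farrow has quota 24.918 (lower 24, upper 25) but receives 27 — outside the quota interval.

Farrow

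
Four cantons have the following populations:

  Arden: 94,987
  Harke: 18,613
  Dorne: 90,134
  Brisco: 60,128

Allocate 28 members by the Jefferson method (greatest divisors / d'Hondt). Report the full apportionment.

Arden 10; Harke 2; Dorne 10; Brisco 6

Standard divisor 263862/28 ≈ 9423.643; standard quotas: Arden 10.080, Harke 1.975, Dorne 9.565, Brisco 6.381.
Rounding down gives 10, 1, 9, 6 = 26 seats, so the divisor must be adjusted.
With modified divisor 8800: modified quotas Arden 10.794, Harke 2.115, Dorne 10.242, Brisco 6.833.
Rounding down: Arden 10, Harke 2, Dorne 10, Brisco 6 (total 28).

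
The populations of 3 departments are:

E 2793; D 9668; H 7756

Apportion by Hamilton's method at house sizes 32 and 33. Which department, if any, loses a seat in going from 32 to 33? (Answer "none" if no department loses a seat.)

At 32 seats: E 5, D 15, H 12.
At 33 seats: E 4, D 16, H 13.
E drops from 5 to 4.

E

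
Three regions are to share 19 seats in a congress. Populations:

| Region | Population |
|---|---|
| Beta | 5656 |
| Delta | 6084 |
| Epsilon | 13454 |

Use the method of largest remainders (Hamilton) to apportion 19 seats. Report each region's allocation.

Beta 4, Delta 5, Epsilon 10

The standard divisor is 25194/19 = 1326.
Standard quotas: Beta 4.2655, Delta 4.5882, Epsilon 10.1463.
Lower quotas: Beta 4, Delta 4, Epsilon 10 (sum 18, leaving 1 seat).
Remainders in descending order: Delta 0.5882, Beta 0.2655, Epsilon 0.1463.
Largest remainder: Delta receives the extra seat.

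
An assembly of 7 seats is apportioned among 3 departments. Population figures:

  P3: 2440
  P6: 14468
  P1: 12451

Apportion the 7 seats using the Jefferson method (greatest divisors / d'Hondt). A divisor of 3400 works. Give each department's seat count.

P3: 0, P6: 4, P1: 3

With modified divisor 3400: modified quotas P3 0.718, P6 4.255, P1 3.662.
Rounding down: P3 0, P6 4, P1 3 (total 7).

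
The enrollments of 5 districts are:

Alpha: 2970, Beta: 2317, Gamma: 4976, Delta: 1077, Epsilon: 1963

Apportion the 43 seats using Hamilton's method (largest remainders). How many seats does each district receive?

Alpha 10, Beta 8, Gamma 16, Delta 3, Epsilon 6

Standard divisor: 13303 ÷ 43 ≈ 309.372.
Standard quotas: Alpha 9.600, Beta 7.489, Gamma 16.084, Delta 3.481, Epsilon 6.345.
Lower quotas: Alpha 9, Beta 7, Gamma 16, Delta 3, Epsilon 6 (sum 41, leaving 2 seats).
Remainders in descending order: Alpha 0.600, Beta 0.489, Delta 0.481, Epsilon 0.345, Gamma 0.084.
Largest remainders: Alpha, Beta receive the extra seats.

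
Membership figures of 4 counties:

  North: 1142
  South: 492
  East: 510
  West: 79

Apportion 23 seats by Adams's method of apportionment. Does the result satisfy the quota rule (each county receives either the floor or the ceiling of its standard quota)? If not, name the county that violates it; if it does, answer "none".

Standard quotas: North 11.816, South 5.090, East 5.277, West 0.817.
Adams allocation: North 12, South 5, East 5, West 1.
Every allocation lies between the lower and upper quota.

none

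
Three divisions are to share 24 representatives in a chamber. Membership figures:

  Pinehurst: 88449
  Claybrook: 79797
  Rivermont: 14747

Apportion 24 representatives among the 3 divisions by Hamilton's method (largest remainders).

Standard divisor: 182993 ÷ 24 ≈ 7624.708.
Standard quotas: Pinehurst 11.6003, Claybrook 10.4656, Rivermont 1.9341.
Lower quotas: Pinehurst 11, Claybrook 10, Rivermont 1 (sum 22, leaving 2 seats).
Remainders in descending order: Rivermont 0.9341, Pinehurst 0.6003, Claybrook 0.4656.
The surplus seats go to Rivermont, Pinehurst.

Pinehurst: 12; Claybrook: 10; Rivermont: 2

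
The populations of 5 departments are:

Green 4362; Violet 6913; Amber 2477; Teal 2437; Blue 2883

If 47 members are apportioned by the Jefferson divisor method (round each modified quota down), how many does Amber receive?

6

Standard divisor 19072/47 ≈ 405.787; standard quotas: Green 10.749, Violet 17.036, Amber 6.104, Teal 6.006, Blue 7.105.
Rounding down gives 10, 17, 6, 6, 7 = 46 seats, so the divisor must be adjusted.
With modified divisor 390: modified quotas Green 11.185, Violet 17.726, Amber 6.351, Teal 6.249, Blue 7.392.
Rounding down: Green 11, Violet 17, Amber 6, Teal 6, Blue 7 (total 47).
Amber receives 6.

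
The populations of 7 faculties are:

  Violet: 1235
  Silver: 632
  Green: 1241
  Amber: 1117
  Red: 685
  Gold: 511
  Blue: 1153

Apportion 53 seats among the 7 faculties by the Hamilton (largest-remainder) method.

The standard divisor is 6574/53 ≈ 124.038.
Standard quotas: Violet 9.957, Silver 5.095, Green 10.005, Amber 9.005, Red 5.523, Gold 4.120, Blue 9.296.
Lower quotas: Violet 9, Silver 5, Green 10, Amber 9, Red 5, Gold 4, Blue 9 (sum 51, leaving 2 seats).
Remainders in descending order: Violet 0.957, Red 0.523, Blue 0.296, Gold 0.120, Silver 0.095, Amber 0.005, Green 0.005.
Largest remainders: Violet, Red receive the extra seats.

Violet: 10, Silver: 5, Green: 10, Amber: 9, Red: 6, Gold: 4, Blue: 9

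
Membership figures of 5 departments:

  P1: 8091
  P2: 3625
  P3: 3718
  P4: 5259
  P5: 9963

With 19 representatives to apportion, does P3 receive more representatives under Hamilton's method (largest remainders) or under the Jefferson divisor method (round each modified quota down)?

Hamilton

Hamilton: P1 5, P2 2, P3 3, P4 3, P5 6.
Jefferson: P1 5, P2 2, P3 2, P4 3, P5 7.
P3 gets 3 under Hamilton and 2 under Jefferson.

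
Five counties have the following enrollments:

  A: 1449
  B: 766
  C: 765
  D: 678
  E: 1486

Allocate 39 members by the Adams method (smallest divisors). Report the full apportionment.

A: 11, B: 6, C: 6, D: 5, E: 11

Standard divisor 5144/39 ≈ 131.897; standard quotas: A 10.986, B 5.808, C 5.800, D 5.140, E 11.266.
Rounding up gives 11, 6, 6, 6, 12 = 41 seats, so the divisor must be adjusted.
With modified divisor 140: modified quotas A 10.350, B 5.471, C 5.464, D 4.843, E 10.614.
Rounding up: A 11, B 6, C 6, D 5, E 11 (total 39).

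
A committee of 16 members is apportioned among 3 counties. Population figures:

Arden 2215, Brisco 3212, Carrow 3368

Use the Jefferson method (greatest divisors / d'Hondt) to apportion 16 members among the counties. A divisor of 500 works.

Arden: 4, Brisco: 6, Carrow: 6

With modified divisor 500: modified quotas Arden 4.430, Brisco 6.424, Carrow 6.736.
Rounding down: Arden 4, Brisco 6, Carrow 6 (total 16).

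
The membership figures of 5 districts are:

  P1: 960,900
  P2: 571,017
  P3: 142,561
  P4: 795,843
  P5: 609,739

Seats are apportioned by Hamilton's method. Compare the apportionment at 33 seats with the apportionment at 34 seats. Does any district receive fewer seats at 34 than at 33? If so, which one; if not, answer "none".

At 33 seats: P1 10, P2 6, P3 2, P4 8, P5 7.
At 34 seats: P1 11, P2 6, P3 1, P4 9, P5 7.
P3 drops from 2 to 1.

P3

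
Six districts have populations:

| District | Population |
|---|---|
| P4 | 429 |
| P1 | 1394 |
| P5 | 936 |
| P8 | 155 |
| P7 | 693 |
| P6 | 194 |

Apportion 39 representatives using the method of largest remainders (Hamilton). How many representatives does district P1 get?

14

The standard divisor is 3801/39 ≈ 97.462.
Standard quotas: P4 4.402, P1 14.303, P5 9.604, P8 1.590, P7 7.110, P6 1.991.
Lower quotas: P4 4, P1 14, P5 9, P8 1, P7 7, P6 1 (sum 36, leaving 3 seats).
Remainders in descending order: P6 0.991, P5 0.604, P8 0.590, P4 0.402, P1 0.303, P7 0.110.
Largest remainders: P6, P5, P8 receive the extra seats.
P1 receives 14.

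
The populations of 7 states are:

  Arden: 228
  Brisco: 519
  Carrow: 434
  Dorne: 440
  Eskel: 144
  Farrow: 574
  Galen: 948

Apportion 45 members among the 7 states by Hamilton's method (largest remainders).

Arden 3, Brisco 7, Carrow 6, Dorne 6, Eskel 2, Farrow 8, Galen 13

The standard divisor is 3287/45 ≈ 73.044.
Standard quotas: Arden 3.121, Brisco 7.105, Carrow 5.942, Dorne 6.024, Eskel 1.971, Farrow 7.858, Galen 12.978.
Lower quotas: Arden 3, Brisco 7, Carrow 5, Dorne 6, Eskel 1, Farrow 7, Galen 12 (sum 41, leaving 4 seats).
Remainders in descending order: Galen 0.978, Eskel 0.971, Carrow 0.942, Farrow 0.858, Arden 0.121, Brisco 0.105, Dorne 0.024.
Largest remainders: Galen, Eskel, Carrow, Farrow receive the extra seats.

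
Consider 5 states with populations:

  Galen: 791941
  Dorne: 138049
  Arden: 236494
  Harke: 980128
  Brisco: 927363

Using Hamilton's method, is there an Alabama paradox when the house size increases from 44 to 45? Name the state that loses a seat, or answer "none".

Arden

At 44 seats: Galen 11, Dorne 2, Arden 4, Harke 14, Brisco 13.
At 45 seats: Galen 12, Dorne 2, Arden 3, Harke 14, Brisco 14.
Arden drops from 4 to 3.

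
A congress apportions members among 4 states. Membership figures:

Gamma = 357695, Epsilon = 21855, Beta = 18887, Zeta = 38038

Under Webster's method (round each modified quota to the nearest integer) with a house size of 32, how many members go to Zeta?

Standard divisor 436475/32 ≈ 13639.844; standard quotas: Gamma 26.224, Epsilon 1.602, Beta 1.385, Zeta 2.789.
Rounding to the nearest integer gives Gamma 26, Epsilon 2, Beta 1, Zeta 3 — total 32, matching the house size, so no adjustment is needed.
Zeta receives 3.

3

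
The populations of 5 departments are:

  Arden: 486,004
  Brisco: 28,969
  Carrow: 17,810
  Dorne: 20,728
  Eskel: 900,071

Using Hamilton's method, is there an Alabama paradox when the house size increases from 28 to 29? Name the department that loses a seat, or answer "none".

Dorne

At 28 seats: Arden 9, Brisco 1, Carrow 0, Dorne 1, Eskel 17.
At 29 seats: Arden 10, Brisco 1, Carrow 0, Dorne 0, Eskel 18.
Dorne drops from 1 to 0.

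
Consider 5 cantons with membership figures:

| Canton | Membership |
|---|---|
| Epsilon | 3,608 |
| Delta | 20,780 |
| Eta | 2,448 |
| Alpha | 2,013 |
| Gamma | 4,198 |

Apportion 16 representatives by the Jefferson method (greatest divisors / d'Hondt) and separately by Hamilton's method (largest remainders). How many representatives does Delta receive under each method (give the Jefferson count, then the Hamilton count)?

11 and 10

Jefferson: Epsilon 1, Delta 11, Eta 1, Alpha 1, Gamma 2.
Hamilton: Epsilon 2, Delta 10, Eta 1, Alpha 1, Gamma 2.
Delta gets 11 under Jefferson and 10 under Hamilton.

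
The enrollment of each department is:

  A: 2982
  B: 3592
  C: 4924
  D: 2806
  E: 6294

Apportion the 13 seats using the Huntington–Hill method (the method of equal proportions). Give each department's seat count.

A 2, B 2, C 3, D 2, E 4

With divisor 1642: modified quotas A 1.816, B 2.188, C 2.999, D 1.709, E 3.833.
Geometric-mean thresholds: A √(1·2)=1.414, B √(2·3)=2.449, C √(2·3)=2.449, D √(1·2)=1.414, E √(3·4)=3.464.
Each quota rounded against its threshold gives A 2, B 2, C 3, D 2, E 4 (total 13).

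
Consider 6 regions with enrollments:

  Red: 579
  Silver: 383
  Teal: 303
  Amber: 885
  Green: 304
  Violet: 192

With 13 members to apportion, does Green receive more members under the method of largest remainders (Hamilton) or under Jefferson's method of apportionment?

Hamilton: Red 3, Silver 2, Teal 1, Amber 4, Green 2, Violet 1.
Jefferson: Red 3, Silver 2, Teal 1, Amber 5, Green 1, Violet 1.
Green gets 2 under Hamilton and 1 under Jefferson.

Hamilton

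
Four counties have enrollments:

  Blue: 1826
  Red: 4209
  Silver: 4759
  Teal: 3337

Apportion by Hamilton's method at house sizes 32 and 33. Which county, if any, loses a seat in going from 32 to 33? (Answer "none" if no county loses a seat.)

At 32 seats: Blue 4, Red 9, Silver 11, Teal 8.
At 33 seats: Blue 4, Red 10, Silver 11, Teal 8.
No county's allocation decreased.

none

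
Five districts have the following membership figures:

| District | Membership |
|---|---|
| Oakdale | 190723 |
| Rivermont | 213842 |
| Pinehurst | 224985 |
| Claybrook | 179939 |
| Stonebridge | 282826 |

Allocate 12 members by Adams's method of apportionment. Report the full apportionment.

Oakdale 2, Rivermont 2, Pinehurst 3, Claybrook 2, Stonebridge 3

Standard divisor 1092315/12 ≈ 91026.25; standard quotas: Oakdale 2.095, Rivermont 2.349, Pinehurst 2.472, Claybrook 1.977, Stonebridge 3.107.
Rounding up gives 3, 3, 3, 2, 4 = 15 seats, so the divisor must be adjusted.
With modified divisor 109700: modified quotas Oakdale 1.739, Rivermont 1.949, Pinehurst 2.051, Claybrook 1.640, Stonebridge 2.578.
Rounding up: Oakdale 2, Rivermont 2, Pinehurst 3, Claybrook 2, Stonebridge 3 (total 12).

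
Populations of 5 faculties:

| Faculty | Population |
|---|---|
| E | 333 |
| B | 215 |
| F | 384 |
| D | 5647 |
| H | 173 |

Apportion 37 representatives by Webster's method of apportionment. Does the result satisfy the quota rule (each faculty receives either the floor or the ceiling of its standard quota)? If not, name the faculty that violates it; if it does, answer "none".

Standard quotas: E 1.825, B 1.178, F 2.104, D 30.945, H 0.948.
Webster allocation: E 2, B 1, F 2, D 31, H 1.
Every allocation lies between the lower and upper quota.

none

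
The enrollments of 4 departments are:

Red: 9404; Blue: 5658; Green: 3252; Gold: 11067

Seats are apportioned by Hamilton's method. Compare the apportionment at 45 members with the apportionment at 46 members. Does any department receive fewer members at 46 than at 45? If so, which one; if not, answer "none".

none

At 45 seats: Red 14, Blue 9, Green 5, Gold 17.
At 46 seats: Red 15, Blue 9, Green 5, Gold 17.
No department's allocation decreased.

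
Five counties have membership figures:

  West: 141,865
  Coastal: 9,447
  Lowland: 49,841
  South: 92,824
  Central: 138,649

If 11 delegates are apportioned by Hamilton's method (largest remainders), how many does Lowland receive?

1

The standard divisor is 432626/11 ≈ 39329.636.
Standard quotas: West 3.6071, Coastal 0.2402, Lowland 1.2673, South 2.3602, Central 3.5253.
Lower quotas: West 3, Coastal 0, Lowland 1, South 2, Central 3 (sum 9, leaving 2 seats).
Remainders in descending order: West 0.6071, Central 0.5253, South 0.3602, Lowland 0.2673, Coastal 0.2402.
The surplus seats go to West, Central.
Lowland receives 1.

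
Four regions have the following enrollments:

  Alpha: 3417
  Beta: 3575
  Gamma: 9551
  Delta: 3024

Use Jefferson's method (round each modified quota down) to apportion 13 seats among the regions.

Standard divisor 19567/13 ≈ 1505.154; standard quotas: Alpha 2.270, Beta 2.375, Gamma 6.346, Delta 2.009.
Rounding down gives 2, 2, 6, 2 = 12 seats, so the divisor must be adjusted.
With modified divisor 1300: modified quotas Alpha 2.628, Beta 2.750, Gamma 7.347, Delta 2.326.
Rounding down: Alpha 2, Beta 2, Gamma 7, Delta 2 (total 13).

Alpha 2, Beta 2, Gamma 7, Delta 2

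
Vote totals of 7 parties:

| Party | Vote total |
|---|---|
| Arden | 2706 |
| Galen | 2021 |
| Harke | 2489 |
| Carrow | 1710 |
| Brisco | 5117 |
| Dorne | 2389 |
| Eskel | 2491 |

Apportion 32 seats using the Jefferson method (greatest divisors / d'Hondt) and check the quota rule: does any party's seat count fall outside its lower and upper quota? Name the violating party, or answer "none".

Standard quotas: Arden 4.576, Galen 3.418, Harke 4.209, Carrow 2.892, Brisco 8.653, Dorne 4.040, Eskel 4.212.
Jefferson allocation: Arden 5, Galen 3, Harke 4, Carrow 3, Brisco 9, Dorne 4, Eskel 4.
Every allocation lies between the lower and upper quota.

none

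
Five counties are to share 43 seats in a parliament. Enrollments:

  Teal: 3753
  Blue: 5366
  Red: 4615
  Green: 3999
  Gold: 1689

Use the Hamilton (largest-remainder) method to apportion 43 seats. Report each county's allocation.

Total 19422; standard divisor 19422/43 ≈ 451.674.
Standard quotas: Teal 8.3091, Blue 11.8802, Red 10.2175, Green 8.8537, Gold 3.7394.
Lower quotas: Teal 8, Blue 11, Red 10, Green 8, Gold 3 (sum 40, leaving 3 seats).
Remainders in descending order: Blue 0.8802, Green 0.8537, Gold 0.7394, Teal 0.3091, Red 0.2175.
Largest remainders: Blue, Green, Gold receive the extra seats.

Teal: 8; Blue: 12; Red: 10; Green: 9; Gold: 4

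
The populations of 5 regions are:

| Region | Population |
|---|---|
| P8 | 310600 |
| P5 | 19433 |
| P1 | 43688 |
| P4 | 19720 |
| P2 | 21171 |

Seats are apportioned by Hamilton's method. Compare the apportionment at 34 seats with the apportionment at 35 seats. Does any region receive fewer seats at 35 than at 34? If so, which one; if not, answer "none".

At 34 seats: P8 25, P5 2, P1 3, P4 2, P2 2.
At 35 seats: P8 26, P5 1, P1 4, P4 2, P2 2.
P5 drops from 2 to 1.

P5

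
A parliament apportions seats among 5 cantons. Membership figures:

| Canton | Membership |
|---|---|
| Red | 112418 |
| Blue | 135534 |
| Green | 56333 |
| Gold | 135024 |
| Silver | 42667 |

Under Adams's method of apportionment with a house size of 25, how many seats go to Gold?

Standard divisor 481976/25 ≈ 19279.04; standard quotas: Red 5.831, Blue 7.030, Green 2.922, Gold 7.004, Silver 2.213.
Rounding up gives 6, 8, 3, 8, 3 = 28 seats, so the divisor must be adjusted.
With modified divisor 21900: modified quotas Red 5.133, Blue 6.189, Green 2.572, Gold 6.165, Silver 1.948.
Rounding up: Red 6, Blue 7, Green 3, Gold 7, Silver 2 (total 25).
Gold receives 7.

7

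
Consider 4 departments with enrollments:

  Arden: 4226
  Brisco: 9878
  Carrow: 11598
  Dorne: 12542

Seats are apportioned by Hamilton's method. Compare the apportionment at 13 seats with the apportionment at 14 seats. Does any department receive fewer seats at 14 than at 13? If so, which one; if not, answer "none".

At 13 seats: Arden 2, Brisco 3, Carrow 4, Dorne 4.
At 14 seats: Arden 1, Brisco 4, Carrow 4, Dorne 5.
Arden drops from 2 to 1.

Arden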